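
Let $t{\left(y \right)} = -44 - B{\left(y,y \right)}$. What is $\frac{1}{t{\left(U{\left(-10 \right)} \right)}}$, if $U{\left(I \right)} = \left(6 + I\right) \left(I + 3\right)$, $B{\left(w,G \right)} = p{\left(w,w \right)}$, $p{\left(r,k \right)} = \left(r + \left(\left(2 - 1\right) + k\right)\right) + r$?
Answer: $- \frac{1}{129} \approx -0.0077519$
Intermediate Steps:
$p{\left(r,k \right)} = 1 + k + 2 r$ ($p{\left(r,k \right)} = \left(r + \left(1 + k\right)\right) + r = \left(1 + k + r\right) + r = 1 + k + 2 r$)
$B{\left(w,G \right)} = 1 + 3 w$ ($B{\left(w,G \right)} = 1 + w + 2 w = 1 + 3 w$)
$U{\left(I \right)} = \left(3 + I\right) \left(6 + I\right)$ ($U{\left(I \right)} = \left(6 + I\right) \left(3 + I\right) = \left(3 + I\right) \left(6 + I\right)$)
$t{\left(y \right)} = -45 - 3 y$ ($t{\left(y \right)} = -44 - \left(1 + 3 y\right) = -45 - 3 y$)
$\frac{1}{t{\left(U{\left(-10 \right)} \right)}} = \frac{1}{-45 - 3 \left(18 + \left(-10\right)^{2} + 9 \left(-10\right)\right)} = \frac{1}{-45 - 3 \left(18 + 100 - 90\right)} = \frac{1}{-45 - 84} = \frac{1}{-129} = - \frac{1}{129}$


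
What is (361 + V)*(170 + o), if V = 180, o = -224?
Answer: -29214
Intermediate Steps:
(361 + V)*(170 + o) = (361 + 180)*(170 - 224) = 541*(-54) = -29214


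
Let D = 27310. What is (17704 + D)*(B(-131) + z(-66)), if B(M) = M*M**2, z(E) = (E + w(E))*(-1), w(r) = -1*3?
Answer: -101192462308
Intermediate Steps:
w(r) = -3
z(E) = 3 - E (z(E) = (E - 3)*(-1) = (-3 + E)*(-1) = 3 - E)
B(M) = M**3
(17704 + D)*(B(-131) + z(-66)) = (17704 + 27310)*((-131)**3 + (3 - 1*(-66))) = 45014*(-2248091 + (3 + 66)) = 45014*(-2248091 + 69) = 45014*(-2248022) = -101192462308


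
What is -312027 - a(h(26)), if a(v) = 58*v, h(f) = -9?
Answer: -311505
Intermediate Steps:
-312027 - a(h(26)) = -312027 - 58*(-9) = -312027 - 1*(-522) = -312027 + 522 = -311505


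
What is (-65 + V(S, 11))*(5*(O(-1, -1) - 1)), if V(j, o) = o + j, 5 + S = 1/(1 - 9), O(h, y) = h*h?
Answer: 0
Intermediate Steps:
O(h, y) = h**2
S = -41/8 (S = -5 + 1/(1 - 9) = -5 + 1/(-8) = -5 - 1/8 = -41/8 ≈ -5.1250)
V(j, o) = j + o
(-65 + V(S, 11))*(5*(O(-1, -1) - 1)) = (-65 + (-41/8 + 11))*(5*((-1)**2 - 1)) = (-65 + 47/8)*(5*(1 - 1)) = -2365*0/8 = -473/8*0 = 0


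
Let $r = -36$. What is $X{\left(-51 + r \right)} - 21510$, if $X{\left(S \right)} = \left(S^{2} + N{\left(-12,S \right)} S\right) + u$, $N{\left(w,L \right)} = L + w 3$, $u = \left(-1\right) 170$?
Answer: $-3410$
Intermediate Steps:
$u = -170$
$N{\left(w,L \right)} = L + 3 w$
$X{\left(S \right)} = -170 + S^{2} + S \left(-36 + S\right)$ ($X{\left(S \right)} = \left(S^{2} + \left(S + 3 \left(-12\right)\right) S\right) - 170 = \left(S^{2} + \left(S - 36\right) S\right) - 170 = \left(S^{2} + \left(-36 + S\right) S\right) - 170 = \left(S^{2} + S \left(-36 + S\right)\right) - 170 = -170 + S^{2} + S \left(-36 + S\right)$)
$X{\left(-51 + r \right)} - 21510 = \left(-170 + \left(-51 - 36\right)^{2} + \left(-51 - 36\right) \left(-36 - 87\right)\right) - 21510 = \left(-170 + \left(-87\right)^{2} - 87 \left(-36 - 87\right)\right) - 21510 = \left(-170 + 7569 - -10701\right) - 21510 = \left(-170 + 7569 + 10701\right) - 21510 = 18100 - 21510 = -3410$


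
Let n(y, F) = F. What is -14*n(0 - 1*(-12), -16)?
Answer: 224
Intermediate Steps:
-14*n(0 - 1*(-12), -16) = -14*(-16) = 224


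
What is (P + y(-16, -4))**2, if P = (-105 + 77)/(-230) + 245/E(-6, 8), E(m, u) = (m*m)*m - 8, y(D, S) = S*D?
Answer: 53797555249/13542400 ≈ 3972.5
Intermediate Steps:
y(D, S) = D*S
E(m, u) = -8 + m**3 (E(m, u) = m**2*m - 8 = m**3 - 8 = -8 + m**3)
P = -3577/3680 (P = (-105 + 77)/(-230) + 245/(-8 + (-6)**3) = -28*(-1/230) + 245/(-8 - 216) = 14/115 + 245/(-224) = 14/115 + 245*(-1/224) = 14/115 - 35/32 = -3577/3680 ≈ -0.97201)
(P + y(-16, -4))**2 = (-3577/3680 - 16*(-4))**2 = (-3577/3680 + 64)**2 = (231943/3680)**2 = 53797555249/13542400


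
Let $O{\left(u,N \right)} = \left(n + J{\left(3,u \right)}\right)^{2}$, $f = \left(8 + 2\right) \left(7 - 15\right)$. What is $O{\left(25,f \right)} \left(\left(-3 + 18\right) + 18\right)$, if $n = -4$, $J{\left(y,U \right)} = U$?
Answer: $14553$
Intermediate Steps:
$f = -80$ ($f = 10 \left(-8\right) = -80$)
$O{\left(u,N \right)} = \left(-4 + u\right)^{2}$
$O{\left(25,f \right)} \left(\left(-3 + 18\right) + 18\right) = \left(-4 + 25\right)^{2} \left(\left(-3 + 18\right) + 18\right) = 21^{2} \left(15 + 18\right) = 441 \cdot 33 = 14553$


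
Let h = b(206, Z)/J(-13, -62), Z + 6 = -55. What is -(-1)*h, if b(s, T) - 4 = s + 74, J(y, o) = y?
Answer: -284/13 ≈ -21.846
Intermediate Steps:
Z = -61 (Z = -6 - 55 = -61)
b(s, T) = 78 + s (b(s, T) = 4 + (s + 74) = 4 + (74 + s) = 78 + s)
h = -284/13 (h = (78 + 206)/(-13) = 284*(-1/13) = -284/13 ≈ -21.846)
-(-1)*h = -(-1)*(-284)/13 = -1*284/13 = -284/13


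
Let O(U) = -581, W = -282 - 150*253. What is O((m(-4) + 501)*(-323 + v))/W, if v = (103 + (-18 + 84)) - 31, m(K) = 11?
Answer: 581/38232 ≈ 0.015197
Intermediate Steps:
W = -38232 (W = -282 - 37950 = -38232)
v = 138 (v = (103 + 66) - 31 = 169 - 31 = 138)
O((m(-4) + 501)*(-323 + v))/W = -581/(-38232) = -581*(-1/38232) = 581/38232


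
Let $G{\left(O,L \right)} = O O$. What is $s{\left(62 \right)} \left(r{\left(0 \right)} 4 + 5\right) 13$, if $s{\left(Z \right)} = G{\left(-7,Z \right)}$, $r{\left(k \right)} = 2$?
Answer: $8281$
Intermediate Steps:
$G{\left(O,L \right)} = O^{2}$
$s{\left(Z \right)} = 49$ ($s{\left(Z \right)} = \left(-7\right)^{2} = 49$)
$s{\left(62 \right)} \left(r{\left(0 \right)} 4 + 5\right) 13 = 49 \left(2 \cdot 4 + 5\right) 13 = 49 \left(8 + 5\right) 13 = 49 \cdot 13 \cdot 13 = 49 \cdot 169 = 8281$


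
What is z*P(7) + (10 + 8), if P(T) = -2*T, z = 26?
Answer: -346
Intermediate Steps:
z*P(7) + (10 + 8) = 26*(-2*7) + (10 + 8) = 26*(-14) + 18 = -364 + 18 = -346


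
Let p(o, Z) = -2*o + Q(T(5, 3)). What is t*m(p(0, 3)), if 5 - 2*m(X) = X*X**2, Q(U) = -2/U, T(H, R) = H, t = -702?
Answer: -222183/125 ≈ -1777.5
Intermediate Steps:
p(o, Z) = -2/5 - 2*o (p(o, Z) = -2*o - 2/5 = -2/5 - 2*o)
m(X) = 5/2 - X**3/2 (m(X) = 5/2 - X*X**2/2 = 5/2 - X**3/2)
t*m(p(0, 3)) = -702*(5/2 - (-2/5 - 2*0)**3/2) = -702*(5/2 - (-2/5 + 0)**3/2) = -702*(5/2 - (-2/5)**3/2) = -702*(5/2 - 1/2*(-8/125)) = -702*(5/2 + 4/125) = -702*633/250 = -222183/125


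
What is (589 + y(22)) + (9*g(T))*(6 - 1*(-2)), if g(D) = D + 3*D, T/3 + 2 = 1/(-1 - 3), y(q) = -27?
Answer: -1382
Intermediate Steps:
T = -27/4 (T = -6 + 3/(-1 - 3) = -6 + 3/(-4) = -6 + 3*(-¼) = -6 - ¾ = -27/4 ≈ -6.7500)
g(D) = 4*D
(589 + y(22)) + (9*g(T))*(6 - 1*(-2)) = (589 - 27) + (9*(4*(-27/4)))*(6 - 1*(-2)) = 562 + (9*(-27))*(6 + 2) = 562 - 243*8 = 562 - 1944 = -1382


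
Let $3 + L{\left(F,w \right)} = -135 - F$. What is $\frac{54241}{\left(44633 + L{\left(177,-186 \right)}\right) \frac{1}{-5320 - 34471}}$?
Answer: $- \frac{2158303631}{44318} \approx -48700.0$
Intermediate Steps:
$L{\left(F,w \right)} = -138 - F$ ($L{\left(F,w \right)} = -3 - \left(135 + F\right) = -138 - F$)
$\frac{54241}{\left(44633 + L{\left(177,-186 \right)}\right) \frac{1}{-5320 - 34471}} = \frac{54241}{\left(44633 - 315\right) \frac{1}{-5320 - 34471}} = \frac{54241}{\left(44633 - 315\right) \frac{1}{-39791}} = \frac{54241}{\left(44633 - 315\right) \left(- \frac{1}{39791}\right)} = \frac{54241}{44318 \left(- \frac{1}{39791}\right)} = \frac{54241}{- \frac{44318}{39791}} = 54241 \left(- \frac{39791}{44318}\right) = - \frac{2158303631}{44318}$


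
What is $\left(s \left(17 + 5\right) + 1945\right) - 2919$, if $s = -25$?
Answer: $-1524$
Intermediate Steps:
$\left(s \left(17 + 5\right) + 1945\right) - 2919 = \left(- 25 \left(17 + 5\right) + 1945\right) - 2919 = \left(\left(-25\right) 22 + 1945\right) - 2919 = \left(-550 + 1945\right) - 2919 = 1395 - 2919 = -1524$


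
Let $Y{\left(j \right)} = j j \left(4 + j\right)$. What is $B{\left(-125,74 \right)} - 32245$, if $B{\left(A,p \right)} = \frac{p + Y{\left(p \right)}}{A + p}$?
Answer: $- \frac{2071697}{51} \approx -40622.0$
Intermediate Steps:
$Y{\left(j \right)} = j^{2} \left(4 + j\right)$
$B{\left(A,p \right)} = \frac{p + p^{2} \left(4 + p\right)}{A + p}$
$B{\left(-125,74 \right)} - 32245 = \frac{74 \left(1 + 74 \left(4 + 74\right)\right)}{-125 + 74} - 32245 = \frac{74 \left(1 + 74 \cdot 78\right)}{-51} - 32245 = 74 \left(- \frac{1}{51}\right) \left(1 + 5772\right) - 32245 = 74 \left(- \frac{1}{51}\right) 5773 - 32245 = - \frac{427202}{51} - 32245 = - \frac{2071697}{51}$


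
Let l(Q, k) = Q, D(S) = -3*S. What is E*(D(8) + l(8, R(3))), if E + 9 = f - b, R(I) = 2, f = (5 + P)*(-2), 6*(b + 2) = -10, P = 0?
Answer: 736/3 ≈ 245.33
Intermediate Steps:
b = -11/3 (b = -2 + (⅙)*(-10) = -2 - 5/3 = -11/3 ≈ -3.6667)
f = -10 (f = (5 + 0)*(-2) = 5*(-2) = -10)
E = -46/3 (E = -9 + (-10 - 1*(-11/3)) = -9 + (-10 + 11/3) = -9 - 19/3 = -46/3 ≈ -15.333)
E*(D(8) + l(8, R(3))) = -46*(-3*8 + 8)/3 = -46*(-24 + 8)/3 = -46/3*(-16) = 736/3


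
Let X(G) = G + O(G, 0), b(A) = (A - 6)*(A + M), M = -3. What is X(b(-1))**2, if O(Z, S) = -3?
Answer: 625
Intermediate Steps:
b(A) = (-6 + A)*(-3 + A) (b(A) = (A - 6)*(A - 3) = (-6 + A)*(-3 + A))
X(G) = -3 + G (X(G) = G - 3 = -3 + G)
X(b(-1))**2 = (-3 + (18 + (-1)**2 - 9*(-1)))**2 = (-3 + (18 + 1 + 9))**2 = (-3 + 28)**2 = 25**2 = 625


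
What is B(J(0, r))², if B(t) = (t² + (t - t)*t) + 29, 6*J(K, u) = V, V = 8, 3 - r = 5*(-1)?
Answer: 76729/81 ≈ 947.27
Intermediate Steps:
r = 8 (r = 3 - 5*(-1) = 3 - 1*(-5) = 3 + 5 = 8)
J(K, u) = 4/3 (J(K, u) = (⅙)*8 = 4/3)
B(t) = 29 + t² (B(t) = (t² + 0*t) + 29 = (t² + 0) + 29 = t² + 29 = 29 + t²)
B(J(0, r))² = (29 + (4/3)²)² = (29 + 16/9)² = (277/9)² = 76729/81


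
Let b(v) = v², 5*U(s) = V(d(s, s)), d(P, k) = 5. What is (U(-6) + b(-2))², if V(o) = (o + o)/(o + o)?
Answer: 441/25 ≈ 17.640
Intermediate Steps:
V(o) = 1 (V(o) = (2*o)/((2*o)) = (2*o)*(1/(2*o)) = 1)
U(s) = ⅕ (U(s) = (⅕)*1 = ⅕)
(U(-6) + b(-2))² = (⅕ + (-2)²)² = (⅕ + 4)² = (21/5)² = 441/25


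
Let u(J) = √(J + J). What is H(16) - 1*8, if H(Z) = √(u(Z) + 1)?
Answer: -8 + √(1 + 4*√2) ≈ -5.4199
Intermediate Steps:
u(J) = √2*√J (u(J) = √(2*J) = √2*√J)
H(Z) = √(1 + √2*√Z) (H(Z) = √(√2*√Z + 1) = √(1 + √2*√Z))
H(16) - 1*8 = √(1 + √2*√16) - 1*8 = √(1 + √2*4) - 8 = √(1 + 4*√2) - 8 = -8 + √(1 + 4*√2)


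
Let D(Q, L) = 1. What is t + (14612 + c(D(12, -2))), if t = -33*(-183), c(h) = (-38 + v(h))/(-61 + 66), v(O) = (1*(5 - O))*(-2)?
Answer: 103209/5 ≈ 20642.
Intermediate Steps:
v(O) = -10 + 2*O (v(O) = (5 - O)*(-2) = -10 + 2*O)
c(h) = -48/5 + 2*h/5 (c(h) = (-38 + (-10 + 2*h))/(-61 + 66) = (-48 + 2*h)/5 = (-48 + 2*h)*(⅕) = -48/5 + 2*h/5)
t = 6039
t + (14612 + c(D(12, -2))) = 6039 + (14612 + (-48/5 + (⅖)*1)) = 6039 + (14612 + (-48/5 + ⅖)) = 6039 + (14612 - 46/5) = 6039 + 73014/5 = 103209/5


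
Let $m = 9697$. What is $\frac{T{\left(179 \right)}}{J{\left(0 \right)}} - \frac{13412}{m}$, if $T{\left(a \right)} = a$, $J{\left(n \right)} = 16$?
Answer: $\frac{1521171}{155152} \approx 9.8044$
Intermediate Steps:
$\frac{T{\left(179 \right)}}{J{\left(0 \right)}} - \frac{13412}{m} = \frac{179}{16} - \frac{13412}{9697} = \frac{1521171}{155152}$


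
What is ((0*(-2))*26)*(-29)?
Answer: 0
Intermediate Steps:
((0*(-2))*26)*(-29) = (0*26)*(-29) = 0*(-29) = 0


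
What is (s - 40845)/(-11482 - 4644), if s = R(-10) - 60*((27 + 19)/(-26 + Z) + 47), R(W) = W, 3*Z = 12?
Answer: 479045/177386 ≈ 2.7006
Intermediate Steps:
Z = 4 (Z = (1/3)*12 = 4)
s = -29750/11 (s = -10 - 60*((27 + 19)/(-26 + 4) + 47) = -10 - 60*(46/(-22) + 47) = -10 - 60*(46*(-1/22) + 47) = -10 - 60*(-23/11 + 47) = -10 - 60*494/11 = -10 - 29640/11 = -29750/11 ≈ -2704.5)
(s - 40845)/(-11482 - 4644) = (-29750/11 - 40845)/(-11482 - 4644) = -479045/11/(-16126) = -479045/11*(-1/16126) = 479045/177386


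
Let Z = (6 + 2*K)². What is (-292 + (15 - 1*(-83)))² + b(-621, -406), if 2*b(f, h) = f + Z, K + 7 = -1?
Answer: 74751/2 ≈ 37376.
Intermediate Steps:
K = -8 (K = -7 - 1 = -8)
Z = 100 (Z = (6 + 2*(-8))² = (6 - 16)² = (-10)² = 100)
b(f, h) = 50 + f/2 (b(f, h) = (f + 100)/2 = (100 + f)/2 = 50 + f/2)
(-292 + (15 - 1*(-83)))² + b(-621, -406) = (-292 + (15 - 1*(-83)))² + (50 + (½)*(-621)) = (-292 + (15 + 83))² + (50 - 621/2) = (-292 + 98)² - 521/2 = (-194)² - 521/2 = 37636 - 521/2 = 74751/2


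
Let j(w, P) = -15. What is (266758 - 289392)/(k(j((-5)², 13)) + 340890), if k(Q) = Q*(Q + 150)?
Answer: -22634/338865 ≈ -0.066794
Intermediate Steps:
k(Q) = Q*(150 + Q)
(266758 - 289392)/(k(j((-5)², 13)) + 340890) = (266758 - 289392)/(-15*(150 - 15) + 340890) = -22634/(-15*135 + 340890) = -22634/(-2025 + 340890) = -22634/338865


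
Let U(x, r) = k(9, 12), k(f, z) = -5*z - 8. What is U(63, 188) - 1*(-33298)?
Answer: 33230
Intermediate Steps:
k(f, z) = -8 - 5*z
U(x, r) = -68 (U(x, r) = -8 - 5*12 = -8 - 60 = -68)
U(63, 188) - 1*(-33298) = -68 - 1*(-33298) = -68 + 33298 = 33230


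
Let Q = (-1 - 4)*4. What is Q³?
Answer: -8000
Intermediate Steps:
Q = -20 (Q = -5*4 = -20)
Q³ = (-20)³ = -8000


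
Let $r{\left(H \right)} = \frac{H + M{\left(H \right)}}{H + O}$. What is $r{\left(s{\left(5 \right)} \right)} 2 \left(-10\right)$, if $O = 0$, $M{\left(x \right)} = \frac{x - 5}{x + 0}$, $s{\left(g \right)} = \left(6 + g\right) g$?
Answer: $- \frac{2460}{121} \approx -20.331$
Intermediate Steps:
$s{\left(g \right)} = g \left(6 + g\right)$
$M{\left(x \right)} = \frac{-5 + x}{x}$
$r{\left(H \right)} = \frac{H + \frac{-5 + H}{H}}{H}$ ($r{\left(H \right)} = \frac{H + \frac{-5 + H}{H}}{H + 0} = \frac{H + \frac{-5 + H}{H}}{H}$)
$r{\left(s{\left(5 \right)} \right)} 2 \left(-10\right) = \frac{-5 + 5 \left(6 + 5\right) + \left(5 \left(6 + 5\right)\right)^{2}}{25 \left(6 + 5\right)^{2}} \cdot 2 \left(-10\right) = \frac{-5 + 5 \cdot 11 + \left(5 \cdot 11\right)^{2}}{3025} \cdot 2 \left(-10\right) = \frac{-5 + 55 + 55^{2}}{3025} \cdot 2 \left(-10\right) = \frac{-5 + 55 + 3025}{3025} \cdot 2 \left(-10\right) = \frac{1}{3025} \cdot 3075 \cdot 2 \left(-10\right) = \frac{123}{121} \cdot 2 \left(-10\right) = \frac{246}{121} \left(-10\right) = - \frac{2460}{121}$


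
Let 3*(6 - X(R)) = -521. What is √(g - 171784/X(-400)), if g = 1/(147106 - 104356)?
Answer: I*√46045411693490/219450 ≈ 30.921*I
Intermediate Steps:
X(R) = 539/3 (X(R) = 6 - ⅓*(-521) = 6 + 521/3 = 539/3)
g = 1/42750 ≈ 2.3392e-5
√(g - 171784/X(-400)) = √(1/42750 - 171784/539/3) = √(1/42750 - 171784*3/539) = √(1/42750 - 515352/539) = √(-22031297461/23042250) = I*√46045411693490/219450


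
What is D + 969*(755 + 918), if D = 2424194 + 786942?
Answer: 4832273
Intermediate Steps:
D = 3211136
D + 969*(755 + 918) = 3211136 + 969*(755 + 918) = 3211136 + 969*1673 = 3211136 + 1621137 = 4832273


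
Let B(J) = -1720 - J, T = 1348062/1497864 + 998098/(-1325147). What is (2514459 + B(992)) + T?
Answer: 830923626508481403/330814997668 ≈ 2.5117e+6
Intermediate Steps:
T = 48560875407/330814997668 (T = 1348062*(1/1497864) + 998098*(-1/1325147) = 224677/249644 - 998098/1325147 = 48560875407/330814997668 ≈ 0.14679)
(2514459 + B(992)) + T = (2514459 + (-1720 - 1*992)) + 48560875407/330814997668 = (2514459 + (-1720 - 992)) + 48560875407/330814997668 = (2514459 - 2712) + 48560875407/330814997668 = 2511747 + 48560875407/330814997668 = 830923626508481403/330814997668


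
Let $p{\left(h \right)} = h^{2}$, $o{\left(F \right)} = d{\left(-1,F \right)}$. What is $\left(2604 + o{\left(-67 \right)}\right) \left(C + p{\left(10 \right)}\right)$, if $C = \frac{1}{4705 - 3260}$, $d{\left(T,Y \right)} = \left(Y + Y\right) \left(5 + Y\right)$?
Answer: $\frac{1576794912}{1445} \approx 1.0912 \cdot 10^{6}$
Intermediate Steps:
$d{\left(T,Y \right)} = 2 Y \left(5 + Y\right)$
$o{\left(F \right)} = 2 F \left(5 + F\right)$
$C = \frac{1}{1445} \approx 0.00069204$
$\left(2604 + o{\left(-67 \right)}\right) \left(C + p{\left(10 \right)}\right) = \left(2604 + 2 \left(-67\right) \left(5 - 67\right)\right) \left(\frac{1}{1445} + 10^{2}\right) = \left(2604 + 2 \left(-67\right) \left(-62\right)\right) \left(\frac{1}{1445} + 100\right) = \left(2604 + 8308\right) \frac{144501}{1445} = 10912 \cdot \frac{144501}{1445} = \frac{1576794912}{1445}$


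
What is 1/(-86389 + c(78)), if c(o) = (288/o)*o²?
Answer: -1/63925 ≈ -1.5643e-5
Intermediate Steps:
c(o) = 288*o
1/(-86389 + c(78)) = 1/(-86389 + 288*78) = 1/(-86389 + 22464) = 1/(-63925) = -1/63925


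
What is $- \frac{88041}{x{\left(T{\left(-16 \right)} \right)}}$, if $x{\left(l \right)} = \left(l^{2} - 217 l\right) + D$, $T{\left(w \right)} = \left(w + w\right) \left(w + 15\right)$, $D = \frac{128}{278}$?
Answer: $\frac{4079233}{274272} \approx 14.873$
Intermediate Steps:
$D = \frac{64}{139}$ ($D = 128 \cdot \frac{1}{278} = \frac{64}{139} \approx 0.46043$)
$T{\left(w \right)} = 2 w \left(15 + w\right)$
$x{\left(l \right)} = \frac{64}{139} + l^{2} - 217 l$ ($x{\left(l \right)} = \left(l^{2} - 217 l\right) + \frac{64}{139} = \frac{64}{139} + l^{2} - 217 l$)
$- \frac{88041}{x{\left(T{\left(-16 \right)} \right)}} = - \frac{88041}{\frac{64}{139} + \left(2 \left(-16\right) \left(15 - 16\right)\right)^{2} - 217 \cdot 2 \left(-16\right) \left(15 - 16\right)} = - \frac{88041}{\frac{64}{139} + \left(2 \left(-16\right) \left(-1\right)\right)^{2} - 217 \cdot 2 \left(-16\right) \left(-1\right)} = - \frac{88041}{\frac{64}{139} + 32^{2} - 6944} = - \frac{88041}{\frac{64}{139} + 1024 - 6944} = - \frac{88041}{- \frac{822816}{139}} = \left(-88041\right) \left(- \frac{139}{822816}\right) = \frac{4079233}{274272}$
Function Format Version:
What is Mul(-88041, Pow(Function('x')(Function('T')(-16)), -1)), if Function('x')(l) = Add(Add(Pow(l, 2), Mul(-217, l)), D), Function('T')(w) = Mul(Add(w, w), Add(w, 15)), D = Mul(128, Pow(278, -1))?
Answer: Rational(4079233, 274272) ≈ 14.873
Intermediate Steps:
D = Rational(64, 139) (D = Mul(128, Rational(1, 278)) = Rational(64, 139) ≈ 0.46043)
Function('T')(w) = Mul(2, w, Add(15, w)) (Function('T')(w) = Mul(Mul(2, w), Add(15, w)) = Mul(2, w, Add(15, w)))
Function('x')(l) = Add(Rational(64, 139), Pow(l, 2), Mul(-217, l)) (Function('x')(l) = Add(Add(Pow(l, 2), Mul(-217, l)), Rational(64, 139)) = Add(Rational(64, 139), Pow(l, 2), Mul(-217, l)))
Mul(-88041, Pow(Function('x')(Function('T')(-16)), -1)) = Mul(-88041, Pow(Add(Rational(64, 139), Pow(Mul(2, -16, Add(15, -16)), 2), Mul(-217, Mul(2, -16, Add(15, -16)))), -1)) = Mul(-88041, Pow(Add(Rational(64, 139), Pow(Mul(2, -16, -1), 2), Mul(-217, Mul(2, -16, -1))), -1)) = Mul(-88041, Pow(Add(Rational(64, 139), Pow(32, 2), Mul(-217, 32)), -1)) = Mul(-88041, Pow(Add(Rational(64, 139), 1024, -6944), -1)) = Mul(-88041, Pow(Rational(-822816, 139), -1)) = Mul(-88041, Rational(-139, 822816)) = Rational(4079233, 274272)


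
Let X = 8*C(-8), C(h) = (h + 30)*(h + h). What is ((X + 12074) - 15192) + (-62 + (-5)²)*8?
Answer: -6230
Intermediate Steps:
C(h) = 2*h*(30 + h) (C(h) = (30 + h)*(2*h) = 2*h*(30 + h))
X = -2816 (X = 8*(2*(-8)*(30 - 8)) = 8*(2*(-8)*22) = 8*(-352) = -2816)
((X + 12074) - 15192) + (-62 + (-5)²)*8 = ((-2816 + 12074) - 15192) + (-62 + (-5)²)*8 = (9258 - 15192) + (-62 + 25)*8 = -5934 - 37*8 = -5934 - 296 = -6230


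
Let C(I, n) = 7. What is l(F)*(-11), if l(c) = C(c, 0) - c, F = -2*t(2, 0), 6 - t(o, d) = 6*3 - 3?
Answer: 121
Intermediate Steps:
t(o, d) = -9 (t(o, d) = 6 - (6*3 - 3) = 6 - (18 - 3) = 6 - 1*15 = 6 - 15 = -9)
F = 18 (F = -2*(-9) = 18)
l(c) = 7 - c
l(F)*(-11) = (7 - 1*18)*(-11) = (7 - 18)*(-11) = -11*(-11) = 121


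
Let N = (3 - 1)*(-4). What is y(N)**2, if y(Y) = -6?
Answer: 36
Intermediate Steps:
N = -8 (N = 2*(-4) = -8)
y(N)**2 = (-6)**2 = 36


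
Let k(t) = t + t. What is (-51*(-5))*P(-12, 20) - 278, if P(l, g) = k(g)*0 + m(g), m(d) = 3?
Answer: 487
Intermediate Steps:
k(t) = 2*t
P(l, g) = 3 (P(l, g) = (2*g)*0 + 3 = 0 + 3 = 3)
(-51*(-5))*P(-12, 20) - 278 = -51*(-5)*3 - 278 = 255*3 - 278 = 765 - 278 = 487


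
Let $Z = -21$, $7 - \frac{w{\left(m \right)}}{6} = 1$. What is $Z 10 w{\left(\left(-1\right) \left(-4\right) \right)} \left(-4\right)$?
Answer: $30240$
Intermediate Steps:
$w{\left(m \right)} = 36$ ($w{\left(m \right)} = 42 - 6 = 36$)
$Z 10 w{\left(\left(-1\right) \left(-4\right) \right)} \left(-4\right) = \left(-21\right) 10 \cdot 36 \left(-4\right) = \left(-210\right) \left(-144\right) = 30240$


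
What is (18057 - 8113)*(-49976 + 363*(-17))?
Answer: -558325768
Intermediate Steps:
(18057 - 8113)*(-49976 + 363*(-17)) = 9944*(-49976 - 6171) = 9944*(-56147) = -558325768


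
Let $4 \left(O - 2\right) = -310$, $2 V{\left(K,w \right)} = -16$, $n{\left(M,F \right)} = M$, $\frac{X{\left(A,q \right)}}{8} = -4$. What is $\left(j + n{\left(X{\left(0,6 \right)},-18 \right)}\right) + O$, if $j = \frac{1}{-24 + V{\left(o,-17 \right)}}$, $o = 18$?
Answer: $- \frac{3441}{32} \approx -107.53$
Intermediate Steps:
$X{\left(A,q \right)} = -32$ ($X{\left(A,q \right)} = 8 \left(-4\right) = -32$)
$V{\left(K,w \right)} = -8$ ($V{\left(K,w \right)} = \frac{1}{2} \left(-16\right) = -8$)
$O = - \frac{151}{2}$ ($O = 2 + \frac{1}{4} \left(-310\right) = 2 - \frac{155}{2} = - \frac{151}{2} \approx -75.5$)
$j = - \frac{1}{32}$ ($j = \frac{1}{-24 - 8} = \frac{1}{-32} = - \frac{1}{32} \approx -0.03125$)
$\left(j + n{\left(X{\left(0,6 \right)},-18 \right)}\right) + O = \left(- \frac{1}{32} - 32\right) - \frac{151}{2} = - \frac{1025}{32} - \frac{151}{2} = - \frac{3441}{32}$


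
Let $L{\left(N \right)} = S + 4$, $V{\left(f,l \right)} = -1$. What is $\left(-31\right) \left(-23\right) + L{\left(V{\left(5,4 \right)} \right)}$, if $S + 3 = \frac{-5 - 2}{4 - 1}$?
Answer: $\frac{2135}{3} \approx 711.67$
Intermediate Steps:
$S = - \frac{16}{3}$ ($S = -3 + \frac{-5 - 2}{4 - 1} = -3 - \frac{7}{3} = - \frac{16}{3} \approx -5.3333$)
$L{\left(N \right)} = - \frac{4}{3}$ ($L{\left(N \right)} = - \frac{16}{3} + 4 = - \frac{4}{3}$)
$\left(-31\right) \left(-23\right) + L{\left(V{\left(5,4 \right)} \right)} = \left(-31\right) \left(-23\right) - \frac{4}{3} = 713 - \frac{4}{3} = \frac{2135}{3}$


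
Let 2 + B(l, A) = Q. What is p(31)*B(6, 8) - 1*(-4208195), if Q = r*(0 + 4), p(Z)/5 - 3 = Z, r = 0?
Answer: 4207855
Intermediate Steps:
p(Z) = 15 + 5*Z
Q = 0 (Q = 0*(0 + 4) = 0*4 = 0)
B(l, A) = -2 (B(l, A) = -2 + 0 = -2)
p(31)*B(6, 8) - 1*(-4208195) = (15 + 5*31)*(-2) - 1*(-4208195) = (15 + 155)*(-2) + 4208195 = 170*(-2) + 4208195 = -340 + 4208195 = 4207855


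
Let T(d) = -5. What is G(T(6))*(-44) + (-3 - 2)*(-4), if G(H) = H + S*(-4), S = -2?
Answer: -112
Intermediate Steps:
G(H) = 8 + H (G(H) = H - 2*(-4) = H + 8 = 8 + H)
G(T(6))*(-44) + (-3 - 2)*(-4) = (8 - 5)*(-44) + (-3 - 2)*(-4) = 3*(-44) - 5*(-4) = -132 + 20 = -112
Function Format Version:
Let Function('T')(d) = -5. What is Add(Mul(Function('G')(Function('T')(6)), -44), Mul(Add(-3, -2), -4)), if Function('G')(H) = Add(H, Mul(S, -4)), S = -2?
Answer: -112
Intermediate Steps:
Function('G')(H) = Add(8, H) (Function('G')(H) = Add(H, Mul(-2, -4)) = Add(H, 8) = Add(8, H))
Add(Mul(Function('G')(Function('T')(6)), -44), Mul(Add(-3, -2), -4)) = Add(Mul(Add(8, -5), -44), Mul(Add(-3, -2), -4)) = Add(Mul(3, -44), Mul(-5, -4)) = Add(-132, 20) = -112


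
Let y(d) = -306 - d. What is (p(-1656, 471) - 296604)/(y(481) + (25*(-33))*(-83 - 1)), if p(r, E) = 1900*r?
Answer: -3443004/68513 ≈ -50.253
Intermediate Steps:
(p(-1656, 471) - 296604)/(y(481) + (25*(-33))*(-83 - 1)) = (1900*(-1656) - 296604)/((-306 - 1*481) + (25*(-33))*(-83 - 1)) = (-3146400 - 296604)/((-306 - 481) - 825*(-84)) = -3443004/(-787 + 69300) = -3443004/68513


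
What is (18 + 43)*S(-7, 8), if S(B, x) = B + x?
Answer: 61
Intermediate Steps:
(18 + 43)*S(-7, 8) = (18 + 43)*(-7 + 8) = 61*1 = 61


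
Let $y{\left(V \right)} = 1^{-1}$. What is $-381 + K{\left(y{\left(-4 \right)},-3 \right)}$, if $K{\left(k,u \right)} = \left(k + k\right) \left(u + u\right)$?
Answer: $-393$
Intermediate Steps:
$y{\left(V \right)} = 1$
$K{\left(k,u \right)} = 4 k u$ ($K{\left(k,u \right)} = 2 k 2 u = 4 k u$)
$-381 + K{\left(y{\left(-4 \right)},-3 \right)} = -381 + 4 \cdot 1 \left(-3\right) = -381 - 12 = -393$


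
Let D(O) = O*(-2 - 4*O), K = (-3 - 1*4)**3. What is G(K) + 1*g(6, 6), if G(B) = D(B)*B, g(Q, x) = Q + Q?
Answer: 161179142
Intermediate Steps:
g(Q, x) = 2*Q
K = -343 (K = (-3 - 4)**3 = (-7)**3 = -343)
G(B) = -2*B**2*(1 + 2*B) (G(B) = (-2*B*(1 + 2*B))*B = -2*B**2*(1 + 2*B))
G(K) + 1*g(6, 6) = (-343)**2*(-2 - 4*(-343)) + 1*(2*6) = 117649*(-2 + 1372) + 1*12 = 117649*1370 + 12 = 161179130 + 12 = 161179142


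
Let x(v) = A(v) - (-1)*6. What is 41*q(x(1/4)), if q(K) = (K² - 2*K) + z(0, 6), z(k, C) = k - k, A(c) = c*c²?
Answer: 4056745/4096 ≈ 990.42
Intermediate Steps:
A(c) = c³
z(k, C) = 0
x(v) = 6 + v³ (x(v) = v³ - (-1)*6 = v³ - 1*(-6) = v³ + 6 = 6 + v³)
q(K) = K² - 2*K (q(K) = (K² - 2*K) + 0 = K² - 2*K)
41*q(x(1/4)) = 41*((6 + (1/4)³)*(-2 + (6 + (1/4)³))) = 41*((6 + (¼)³)*(-2 + (6 + (¼)³))) = 41*((6 + 1/64)*(-2 + (6 + 1/64))) = 41*(385*(-2 + 385/64)/64) = 41*((385/64)*(257/64)) = 41*(98945/4096) = 4056745/4096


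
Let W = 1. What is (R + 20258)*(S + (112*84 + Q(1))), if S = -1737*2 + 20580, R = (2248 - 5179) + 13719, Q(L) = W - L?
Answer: 823153644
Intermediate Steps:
Q(L) = 1 - L
R = 10788 (R = -2931 + 13719 = 10788)
S = 17106 (S = -3474 + 20580 = 17106)
(R + 20258)*(S + (112*84 + Q(1))) = (10788 + 20258)*(17106 + (112*84 + (1 - 1*1))) = 31046*(17106 + (9408 + (1 - 1))) = 31046*(17106 + (9408 + 0)) = 31046*(17106 + 9408) = 31046*26514 = 823153644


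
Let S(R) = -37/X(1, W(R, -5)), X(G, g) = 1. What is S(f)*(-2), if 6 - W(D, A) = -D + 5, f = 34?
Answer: 74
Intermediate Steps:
W(D, A) = 1 + D (W(D, A) = 6 - (-D + 5) = 6 - (5 - D) = 6 + (-5 + D) = 1 + D)
S(R) = -37 (S(R) = -37/1 = -37*1 = -37)
S(f)*(-2) = -37*(-2) = 74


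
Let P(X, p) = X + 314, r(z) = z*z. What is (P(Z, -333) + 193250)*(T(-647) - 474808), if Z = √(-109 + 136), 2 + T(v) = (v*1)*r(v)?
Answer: -52516784334812 - 813944499*√3 ≈ -5.2518e+13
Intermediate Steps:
r(z) = z²
T(v) = -2 + v³ (T(v) = -2 + (v*1)*v² = -2 + v*v² = -2 + v³)
Z = 3*√3 (Z = √27 = 3*√3 ≈ 5.1962)
P(X, p) = 314 + X
(P(Z, -333) + 193250)*(T(-647) - 474808) = ((314 + 3*√3) + 193250)*((-2 + (-647)³) - 474808) = (193564 + 3*√3)*((-2 - 270840023) - 474808) = (193564 + 3*√3)*(-270840025 - 474808) = (193564 + 3*√3)*(-271314833) = -52516784334812 - 813944499*√3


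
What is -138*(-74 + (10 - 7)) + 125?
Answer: 9923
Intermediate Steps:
-138*(-74 + (10 - 7)) + 125 = -138*(-74 + 3) + 125 = -138*(-71) + 125 = 9798 + 125 = 9923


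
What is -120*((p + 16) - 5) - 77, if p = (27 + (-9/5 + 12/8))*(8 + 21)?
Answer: -94313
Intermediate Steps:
p = 7743/10 (p = (27 + (-9*1/5 + 12*(1/8)))*29 = (27 + (-9/5 + 3/2))*29 = (27 - 3/10)*29 = (267/10)*29 = 7743/10 ≈ 774.30)
-120*((p + 16) - 5) - 77 = -120*((7743/10 + 16) - 5) - 77 = -120*(7903/10 - 5) - 77 = -120*7853/10 - 77 = -94236 - 77 = -94313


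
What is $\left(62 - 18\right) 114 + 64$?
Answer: $5080$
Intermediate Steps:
$\left(62 - 18\right) 114 + 64 = 44 \cdot 114 + 64 = 5016 + 64 = 5080$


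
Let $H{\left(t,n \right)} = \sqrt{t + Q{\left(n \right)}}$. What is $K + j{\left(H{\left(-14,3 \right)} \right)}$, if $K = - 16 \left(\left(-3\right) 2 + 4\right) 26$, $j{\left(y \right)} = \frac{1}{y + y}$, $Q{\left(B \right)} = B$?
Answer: $832 - \frac{i \sqrt{11}}{22} \approx 832.0 - 0.15076 i$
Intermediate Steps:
$H{\left(t,n \right)} = \sqrt{n + t}$ ($H{\left(t,n \right)} = \sqrt{t + n} = \sqrt{n + t}$)
$j{\left(y \right)} = \frac{1}{2 y}$
$K = 832$ ($K = - 16 \left(-6 + 4\right) 26 = \left(-16\right) \left(-2\right) 26 = 32 \cdot 26 = 832$)
$K + j{\left(H{\left(-14,3 \right)} \right)} = 832 + \frac{1}{2 \sqrt{3 - 14}} = 832 + \frac{1}{2 \sqrt{-11}} = 832 + \frac{1}{2 i \sqrt{11}} = 832 + \frac{\left(- \frac{1}{11}\right) i \sqrt{11}}{2} = 832 - \frac{i \sqrt{11}}{22}$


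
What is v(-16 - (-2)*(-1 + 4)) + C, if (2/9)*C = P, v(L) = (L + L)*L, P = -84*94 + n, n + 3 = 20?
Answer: -70511/2 ≈ -35256.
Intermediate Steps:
n = 17 (n = -3 + 20 = 17)
P = -7879 (P = -84*94 + 17 = -7896 + 17 = -7879)
v(L) = 2*L**2 (v(L) = (2*L)*L = 2*L**2)
C = -70911/2 (C = (9/2)*(-7879) = -70911/2 ≈ -35456.)
v(-16 - (-2)*(-1 + 4)) + C = 2*(-16 - (-2)*(-1 + 4))**2 - 70911/2 = 2*(-16 - (-2)*3)**2 - 70911/2 = 2*(-16 - 1*(-6))**2 - 70911/2 = 2*(-16 + 6)**2 - 70911/2 = 2*(-10)**2 - 70911/2 = 2*100 - 70911/2 = 200 - 70911/2 = -70511/2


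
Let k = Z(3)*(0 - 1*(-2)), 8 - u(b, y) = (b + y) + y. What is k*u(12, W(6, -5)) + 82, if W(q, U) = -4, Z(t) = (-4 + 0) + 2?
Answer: 66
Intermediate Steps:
Z(t) = -2 (Z(t) = -4 + 2 = -2)
u(b, y) = 8 - b - 2*y (u(b, y) = 8 - ((b + y) + y) = 8 - (b + 2*y) = 8 + (-b - 2*y) = 8 - b - 2*y)
k = -4 (k = -2*(0 - 1*(-2)) = -2*(0 + 2) = -2*2 = -4)
k*u(12, W(6, -5)) + 82 = -4*(8 - 1*12 - 2*(-4)) + 82 = -4*(8 - 12 + 8) + 82 = -4*4 + 82 = -16 + 82 = 66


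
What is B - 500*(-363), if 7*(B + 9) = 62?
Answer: 1270499/7 ≈ 1.8150e+5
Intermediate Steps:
B = -⅐ (B = -9 + (⅐)*62 = -9 + 62/7 = -⅐ ≈ -0.14286)
B - 500*(-363) = -⅐ - 500*(-363) = -⅐ + 181500 = 1270499/7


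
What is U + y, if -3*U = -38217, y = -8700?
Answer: 4039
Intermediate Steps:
U = 12739 (U = -⅓*(-38217) = 12739)
U + y = 12739 - 8700 = 4039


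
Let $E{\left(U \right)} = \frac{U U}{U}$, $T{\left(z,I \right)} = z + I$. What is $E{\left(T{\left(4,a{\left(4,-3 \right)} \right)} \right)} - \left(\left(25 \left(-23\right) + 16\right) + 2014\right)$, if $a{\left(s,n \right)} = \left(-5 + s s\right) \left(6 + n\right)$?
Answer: $-1418$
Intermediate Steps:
$a{\left(s,n \right)} = \left(-5 + s^{2}\right) \left(6 + n\right)$
$T{\left(z,I \right)} = I + z$
$E{\left(U \right)} = U$ ($E{\left(U \right)} = \frac{U^{2}}{U} = U$)
$E{\left(T{\left(4,a{\left(4,-3 \right)} \right)} \right)} - \left(\left(25 \left(-23\right) + 16\right) + 2014\right) = \left(\left(-30 - -15 + 6 \cdot 4^{2} - 3 \cdot 4^{2}\right) + 4\right) - \left(\left(25 \left(-23\right) + 16\right) + 2014\right) = \left(\left(-30 + 15 + 6 \cdot 16 - 48\right) + 4\right) - \left(\left(-575 + 16\right) + 2014\right) = \left(\left(-30 + 15 + 96 - 48\right) + 4\right) - \left(-559 + 2014\right) = \left(33 + 4\right) - 1455 = 37 - 1455 = -1418$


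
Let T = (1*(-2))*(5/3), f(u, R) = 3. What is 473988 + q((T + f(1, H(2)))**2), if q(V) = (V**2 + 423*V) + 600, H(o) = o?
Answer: 38445436/81 ≈ 4.7464e+5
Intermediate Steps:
T = -10/3 ≈ -3.3333
q(V) = 600 + V**2 + 423*V
473988 + q((T + f(1, H(2)))**2) = 473988 + (600 + ((-10/3 + 3)**2)**2 + 423*(-10/3 + 3)**2) = 473988 + (600 + ((-1/3)**2)**2 + 423*(-1/3)**2) = 473988 + (600 + (1/9)**2 + 423*(1/9)) = 473988 + (600 + 1/81 + 47) = 473988 + 52408/81 = 38445436/81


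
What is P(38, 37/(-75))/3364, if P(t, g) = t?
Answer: 19/1682 ≈ 0.011296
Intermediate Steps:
P(38, 37/(-75))/3364 = 38/3364 = 38*(1/3364) = 19/1682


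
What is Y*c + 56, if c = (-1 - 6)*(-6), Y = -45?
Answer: -1834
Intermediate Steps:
c = 42 (c = -7*(-6) = 42)
Y*c + 56 = -45*42 + 56 = -1890 + 56 = -1834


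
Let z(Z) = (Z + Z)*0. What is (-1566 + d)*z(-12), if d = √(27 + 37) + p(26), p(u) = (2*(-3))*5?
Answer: 0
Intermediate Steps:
p(u) = -30 (p(u) = -6*5 = -30)
z(Z) = 0 (z(Z) = (2*Z)*0 = 0)
d = -22 (d = √(27 + 37) - 30 = √64 - 30 = 8 - 30 = -22)
(-1566 + d)*z(-12) = (-1566 - 22)*0 = -1588*0 = 0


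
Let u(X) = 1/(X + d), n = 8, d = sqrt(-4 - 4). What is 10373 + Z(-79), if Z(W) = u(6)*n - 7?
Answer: 114038/11 - 4*I*sqrt(2)/11 ≈ 10367.0 - 0.51426*I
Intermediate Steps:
d = 2*I*sqrt(2) (d = sqrt(-8) = 2*I*sqrt(2) ≈ 2.8284*I)
u(X) = 1/(X + 2*I*sqrt(2))
Z(W) = -7 + 8/(6 + 2*I*sqrt(2)) (Z(W) = 8/(6 + 2*I*sqrt(2)) - 7 = -7 + 8/(6 + 2*I*sqrt(2)))
10373 + Z(-79) = 10373 + (-7*sqrt(2) + 17*I)/(sqrt(2) - 3*I)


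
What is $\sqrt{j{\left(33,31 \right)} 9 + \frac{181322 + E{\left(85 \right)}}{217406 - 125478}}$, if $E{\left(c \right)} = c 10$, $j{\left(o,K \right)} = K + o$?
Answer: $\frac{5 \sqrt{12210957114}}{22982} \approx 24.041$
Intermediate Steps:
$E{\left(c \right)} = 10 c$
$\sqrt{j{\left(33,31 \right)} 9 + \frac{181322 + E{\left(85 \right)}}{217406 - 125478}} = \sqrt{\left(31 + 33\right) 9 + \frac{181322 + 10 \cdot 85}{217406 - 125478}} = \sqrt{64 \cdot 9 + \frac{181322 + 850}{91928}} = \sqrt{576 + 182172 \cdot \frac{1}{91928}} = \sqrt{576 + \frac{45543}{22982}} = \sqrt{\frac{13283175}{22982}} = \frac{5 \sqrt{12210957114}}{22982}$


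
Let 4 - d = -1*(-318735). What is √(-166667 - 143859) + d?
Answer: -318731 + I*√310526 ≈ -3.1873e+5 + 557.25*I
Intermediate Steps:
d = -318731 (d = 4 - (-1)*(-318735) = 4 - 1*318735 = 4 - 318735 = -318731)
√(-166667 - 143859) + d = √(-166667 - 143859) - 318731 = √(-310526) - 318731 = I*√310526 - 318731 = -318731 + I*√310526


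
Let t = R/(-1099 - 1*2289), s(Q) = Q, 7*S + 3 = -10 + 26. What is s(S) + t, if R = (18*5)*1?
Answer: 443/242 ≈ 1.8306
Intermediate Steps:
S = 13/7 (S = -3/7 + (-10 + 26)/7 = -3/7 + (1/7)*16 = -3/7 + 16/7 = 13/7 ≈ 1.8571)
R = 90 (R = 90*1 = 90)
t = -45/1694 (t = 90/(-1099 - 1*2289) = 90/(-1099 - 2289) = 90/(-3388) = 90*(-1/3388) = -45/1694 ≈ -0.026564)
s(S) + t = 13/7 - 45/1694 = 443/242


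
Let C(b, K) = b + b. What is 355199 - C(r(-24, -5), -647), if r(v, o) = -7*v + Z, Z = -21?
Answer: 354905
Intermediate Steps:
r(v, o) = -21 - 7*v (r(v, o) = -7*v - 21 = -21 - 7*v)
C(b, K) = 2*b
355199 - C(r(-24, -5), -647) = 355199 - 2*(-21 - 7*(-24)) = 355199 - 2*(-21 + 168) = 355199 - 2*147 = 355199 - 1*294 = 355199 - 294 = 354905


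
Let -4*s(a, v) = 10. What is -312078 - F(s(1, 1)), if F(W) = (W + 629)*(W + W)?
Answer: -617891/2 ≈ -3.0895e+5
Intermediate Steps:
s(a, v) = -5/2 (s(a, v) = -1/4*10 = -5/2)
F(W) = 2*W*(629 + W) (F(W) = (629 + W)*(2*W) = 2*W*(629 + W))
-312078 - F(s(1, 1)) = -312078 - 2*(-5)*(629 - 5/2)/2 = -312078 - 2*(-5)*1253/(2*2) = -312078 - 1*(-6265/2) = -312078 + 6265/2 = -617891/2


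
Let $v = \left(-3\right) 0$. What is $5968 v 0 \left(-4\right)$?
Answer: $0$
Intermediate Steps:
$v = 0$
$5968 v 0 \left(-4\right) = 5968 \cdot 0 \cdot 0 \left(-4\right) = 5968 \cdot 0 \left(-4\right) = 5968 \cdot 0 = 0$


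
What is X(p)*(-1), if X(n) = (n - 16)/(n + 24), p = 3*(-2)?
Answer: 11/9 ≈ 1.2222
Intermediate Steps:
p = -6
X(n) = (-16 + n)/(24 + n)
X(p)*(-1) = ((-16 - 6)/(24 - 6))*(-1) = (-22/18)*(-1) = ((1/18)*(-22))*(-1) = -11/9*(-1) = 11/9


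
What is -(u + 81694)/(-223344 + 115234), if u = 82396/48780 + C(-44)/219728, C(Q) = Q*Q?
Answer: 6840950003776/9052803556425 ≈ 0.75567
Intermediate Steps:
C(Q) = Q**2
u = 284361662/167473935 (u = 82396/48780 + (-44)**2/219728 = 82396*(1/48780) + 1936*(1/219728) = 20599/12195 + 121/13733 = 284361662/167473935 ≈ 1.6979)
-(u + 81694)/(-223344 + 115234) = -(284361662/167473935 + 81694)/(-223344 + 115234) = -13681900007552/(167473935*(-108110)) = -13681900007552*(-1)/(167473935*108110) = -1*(-6840950003776/9052803556425) = 6840950003776/9052803556425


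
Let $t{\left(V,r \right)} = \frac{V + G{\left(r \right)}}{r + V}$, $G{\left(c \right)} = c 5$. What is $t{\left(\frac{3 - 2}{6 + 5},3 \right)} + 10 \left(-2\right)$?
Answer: $- \frac{257}{17} \approx -15.118$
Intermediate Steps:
$G{\left(c \right)} = 5 c$
$t{\left(V,r \right)} = \frac{V + 5 r}{V + r}$ ($t{\left(V,r \right)} = \frac{V + 5 r}{r + V} = \frac{V + 5 r}{V + r}$)
$t{\left(\frac{3 - 2}{6 + 5},3 \right)} + 10 \left(-2\right) = \frac{\frac{3 - 2}{6 + 5} + 5 \cdot 3}{\frac{3 - 2}{6 + 5} + 3} + 10 \left(-2\right) = \frac{1 \cdot \frac{1}{11} + 15}{1 \cdot \frac{1}{11} + 3} - 20 = \frac{\frac{1}{11} + 15}{\frac{1}{11} + 3} - 20 = \frac{1}{\frac{34}{11}} \cdot \frac{166}{11} - 20 = \frac{11}{34} \cdot \frac{166}{11} - 20 = \frac{83}{17} - 20 = - \frac{257}{17}$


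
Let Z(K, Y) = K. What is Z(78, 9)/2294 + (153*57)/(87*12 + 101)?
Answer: 10047642/1313315 ≈ 7.6506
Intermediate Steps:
Z(78, 9)/2294 + (153*57)/(87*12 + 101) = 78/2294 + (153*57)/(87*12 + 101) = 78*(1/2294) + 8721/(1044 + 101) = 39/1147 + 8721/1145 = 10047642/1313315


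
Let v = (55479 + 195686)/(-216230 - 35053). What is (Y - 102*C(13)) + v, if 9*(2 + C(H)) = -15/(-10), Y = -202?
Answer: -4020410/251283 ≈ -16.000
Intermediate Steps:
C(H) = -11/6 (C(H) = -2 + (-15/(-10))/9 = -2 + (-15*(-1/10))/9 = -2 + (1/9)*(3/2) = -2 + 1/6 = -11/6)
v = -251165/251283 (v = 251165/(-251283) = 251165*(-1/251283) = -251165/251283 ≈ -0.99953)
(Y - 102*C(13)) + v = (-202 - 102*(-11/6)) - 251165/251283 = (-202 + 187) - 251165/251283 = -15 - 251165/251283 = -4020410/251283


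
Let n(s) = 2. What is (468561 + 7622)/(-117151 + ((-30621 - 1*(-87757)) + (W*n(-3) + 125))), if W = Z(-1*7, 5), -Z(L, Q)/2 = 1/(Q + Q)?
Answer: -2380915/299452 ≈ -7.9509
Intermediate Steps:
Z(L, Q) = -1/Q (Z(L, Q) = -2/(Q + Q) = -2*1/(2*Q) = -1/Q)
W = -1/5 ≈ -0.20000
(468561 + 7622)/(-117151 + ((-30621 - 1*(-87757)) + (W*n(-3) + 125))) = (468561 + 7622)/(-117151 + ((-30621 - 1*(-87757)) + (-1/5*2 + 125))) = 476183/(-117151 + ((-30621 + 87757) + (-2/5 + 125))) = 476183/(-117151 + (57136 + 623/5)) = 476183/(-117151 + 286303/5) = 476183/(-299452/5) = 476183*(-5/299452) = -2380915/299452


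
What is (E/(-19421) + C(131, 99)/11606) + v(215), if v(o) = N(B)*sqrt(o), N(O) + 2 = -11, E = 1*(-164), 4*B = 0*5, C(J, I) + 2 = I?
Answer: 3787221/225400126 - 13*sqrt(215) ≈ -190.60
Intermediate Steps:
C(J, I) = -2 + I
B = 0 (B = (0*5)/4 = (1/4)*0 = 0)
E = -164
N(O) = -13 (N(O) = -2 - 11 = -13)
v(o) = -13*sqrt(o)
(E/(-19421) + C(131, 99)/11606) + v(215) = (-164/(-19421) + (-2 + 99)/11606) - 13*sqrt(215) = (-164*(-1/19421) + 97*(1/11606)) - 13*sqrt(215) = (164/19421 + 97/11606) - 13*sqrt(215) = 3787221/225400126 - 13*sqrt(215)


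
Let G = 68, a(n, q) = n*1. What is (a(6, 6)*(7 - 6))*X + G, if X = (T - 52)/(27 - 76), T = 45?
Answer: 482/7 ≈ 68.857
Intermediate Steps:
a(n, q) = n
X = 1/7 (X = (45 - 52)/(27 - 76) = -7/(-49) = -7*(-1/49) = 1/7 ≈ 0.14286)
(a(6, 6)*(7 - 6))*X + G = (6*(7 - 6))*(1/7) + 68 = (6*1)*(1/7) + 68 = 6*(1/7) + 68 = 6/7 + 68 = 482/7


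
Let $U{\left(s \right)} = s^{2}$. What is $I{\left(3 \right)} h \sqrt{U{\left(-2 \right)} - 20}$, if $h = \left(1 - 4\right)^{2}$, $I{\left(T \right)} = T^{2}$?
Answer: $324 i \approx 324.0 i$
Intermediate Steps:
$h = 9$ ($h = \left(-3\right)^{2} = 9$)
$I{\left(3 \right)} h \sqrt{U{\left(-2 \right)} - 20} = 3^{2} \cdot 9 \sqrt{\left(-2\right)^{2} - 20} = 9 \cdot 9 \sqrt{4 - 20} = 81 \sqrt{-16} = 81 \cdot 4 i = 324 i$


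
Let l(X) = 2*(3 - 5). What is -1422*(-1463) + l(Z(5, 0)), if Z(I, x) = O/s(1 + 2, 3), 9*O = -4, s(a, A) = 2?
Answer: 2080382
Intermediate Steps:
O = -4/9 (O = (1/9)*(-4) = -4/9 ≈ -0.44444)
Z(I, x) = -2/9 (Z(I, x) = -4/9/2 = -4/9*1/2 = -2/9)
l(X) = -4 (l(X) = 2*(-2) = -4)
-1422*(-1463) + l(Z(5, 0)) = -1422*(-1463) - 4 = 2080386 - 4 = 2080382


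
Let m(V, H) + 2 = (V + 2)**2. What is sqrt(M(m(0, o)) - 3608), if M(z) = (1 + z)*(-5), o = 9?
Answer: I*sqrt(3623) ≈ 60.191*I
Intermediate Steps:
m(V, H) = -2 + (2 + V)**2 (m(V, H) = -2 + (V + 2)**2 = -2 + (2 + V)**2)
M(z) = -5 - 5*z
sqrt(M(m(0, o)) - 3608) = sqrt((-5 - 5*(-2 + (2 + 0)**2)) - 3608) = sqrt((-5 - 5*(-2 + 2**2)) - 3608) = sqrt((-5 - 5*(-2 + 4)) - 3608) = sqrt((-5 - 5*2) - 3608) = sqrt((-5 - 10) - 3608) = sqrt(-15 - 3608) = sqrt(-3623) = I*sqrt(3623)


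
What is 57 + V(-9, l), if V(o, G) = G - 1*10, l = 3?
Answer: 50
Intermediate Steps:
V(o, G) = -10 + G (V(o, G) = G - 10 = -10 + G)
57 + V(-9, l) = 57 + (-10 + 3) = 57 - 7 = 50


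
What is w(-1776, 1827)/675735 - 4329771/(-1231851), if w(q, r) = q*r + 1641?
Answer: -118805746864/92489426165 ≈ -1.2845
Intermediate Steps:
w(q, r) = 1641 + q*r
w(-1776, 1827)/675735 - 4329771/(-1231851) = (1641 - 1776*1827)/675735 - 4329771/(-1231851) = (1641 - 3244752)*(1/675735) - 4329771*(-1/1231851) = -3243111*1/675735 + 1443257/410617 = -1081037/225245 + 1443257/410617 = -118805746864/92489426165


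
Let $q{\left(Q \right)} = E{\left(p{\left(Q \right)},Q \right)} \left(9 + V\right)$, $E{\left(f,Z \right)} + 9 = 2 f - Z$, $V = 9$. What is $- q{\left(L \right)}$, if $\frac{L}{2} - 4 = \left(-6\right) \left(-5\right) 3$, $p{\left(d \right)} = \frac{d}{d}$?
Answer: $3510$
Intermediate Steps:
$p{\left(d \right)} = 1$
$E{\left(f,Z \right)} = -9 - Z + 2 f$ ($E{\left(f,Z \right)} = -9 - \left(Z - 2 f\right) = -9 - Z + 2 f$)
$L = 188$ ($L = 8 + 2 \left(-6\right) \left(-5\right) 3 = 8 + 2 \cdot 30 \cdot 3 = 8 + 2 \cdot 90 = 8 + 180 = 188$)
$q{\left(Q \right)} = -126 - 18 Q$ ($q{\left(Q \right)} = \left(-9 - Q + 2 \cdot 1\right) \left(9 + 9\right) = \left(-9 - Q + 2\right) 18 = \left(-7 - Q\right) 18 = -126 - 18 Q$)
$- q{\left(L \right)} = - (-126 - 3384) = \left(-1\right) \left(-3510\right) = 3510$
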